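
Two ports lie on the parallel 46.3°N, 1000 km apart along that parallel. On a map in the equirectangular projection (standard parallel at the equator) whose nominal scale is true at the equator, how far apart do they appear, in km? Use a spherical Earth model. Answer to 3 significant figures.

Plate carrée maps x = Rλ, y = Rφ. The meridian scale is h = 1 and the parallel scale is k = 1/cos φ = sec φ.
Along the parallel, k = sec 46.3° = 1/0.6909 = 1.447.
Map distance = 1000 × 1.447 ≈ 1450 km.

1450 km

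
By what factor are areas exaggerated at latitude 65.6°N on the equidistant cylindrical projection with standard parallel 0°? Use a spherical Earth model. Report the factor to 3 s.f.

2.42

Plate carrée maps x = Rλ, y = Rφ. The meridian scale is h = 1 and the parallel scale is k = 1/cos φ = sec φ.
Areal scale = h·k = 1 × sec φ; at 65.6°, h = 1.000, k = 2.421, so h·k = 2.421.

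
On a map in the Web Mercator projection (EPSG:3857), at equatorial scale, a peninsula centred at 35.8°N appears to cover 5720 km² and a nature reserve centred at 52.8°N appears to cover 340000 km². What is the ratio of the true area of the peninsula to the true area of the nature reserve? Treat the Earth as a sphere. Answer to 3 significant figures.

On Mercator the areal scale is sec²φ, so true area = apparent × cos²φ.
True area of peninsula: 5720 × cos²(35.8°) = 5720 × 0.6578 = 3763 km².
True area of nature reserve: 340000 × cos²(52.8°) = 340000 × 0.3655 = 124300 km².
Ratio = 3763 / 124300 ≈ 0.0303.

0.0303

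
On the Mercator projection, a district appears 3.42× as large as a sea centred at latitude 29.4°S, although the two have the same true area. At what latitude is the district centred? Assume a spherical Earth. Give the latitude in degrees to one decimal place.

61.9°

Mercator areal scale is sec²φ, so apparent-area ratio = sec²φ₁ / sec²φ₂ = cos²φ₂ / cos²φ₁.
cos²φ₂ / cos²φ₁ = 3.42  ⇒  cos φ₁ = cos 29.4° / √3.42 = 0.8712/1.849 = 0.4711.
φ₁ = arccos(0.4711) ≈ 61.9°.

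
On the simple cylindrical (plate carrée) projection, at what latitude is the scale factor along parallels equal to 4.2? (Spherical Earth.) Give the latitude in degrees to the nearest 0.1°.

Plate carrée: h = 1, k = sec φ along parallels.
sec φ = 4.2  ⇒  cos φ = 0.2381  ⇒  φ ≈ 76.2°.

76.2°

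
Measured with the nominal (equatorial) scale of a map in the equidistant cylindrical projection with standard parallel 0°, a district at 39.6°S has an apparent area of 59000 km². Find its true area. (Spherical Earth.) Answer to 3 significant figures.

For the equirectangular projection with φ₀ = 0 (plate carrée), h = 1 along meridians and k = sec φ along parallels.
Areal scale = h·k = 1 × sec φ; at 39.6°, h = 1.000, k = 1.298, so h·k = 1.298.
True area = apparent / (areal scale) = 59000 / 1.298 ≈ 45500 km².

45500 km²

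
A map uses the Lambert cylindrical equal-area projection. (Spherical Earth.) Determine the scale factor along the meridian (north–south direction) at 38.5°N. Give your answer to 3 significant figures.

0.783

The Lambert cylindrical equal-area projection is the cylindrical equal-area projection with its standard parallel at the equator (φ₀ = 0). Cylindrical equal-area (φ₀ = 0°): h = cos φ / cos 0° along meridians, k = cos 0° / cos φ along parallels; h·k = 1.
h = cos 38.5° / cos 0° = 0.7826/1.000 = 0.7826.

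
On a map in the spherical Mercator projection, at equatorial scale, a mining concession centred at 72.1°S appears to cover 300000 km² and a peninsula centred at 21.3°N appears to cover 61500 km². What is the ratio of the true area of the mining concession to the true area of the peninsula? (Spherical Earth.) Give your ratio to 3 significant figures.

0.531

On Mercator the areal scale is sec²φ, so true area = apparent × cos²φ.
True area of mining concession: 300000 × cos²(72.1°) = 300000 × 0.09447 = 28340 km².
True area of peninsula: 61500 × cos²(21.3°) = 61500 × 0.8680 = 53380 km².
Ratio = 28340 / 53380 ≈ 0.531.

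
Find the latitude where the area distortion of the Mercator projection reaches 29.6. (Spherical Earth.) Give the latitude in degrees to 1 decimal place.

Mercator areal scale is sec²φ.
sec²φ = 29.6  ⇒  cos²φ = 0.03378  ⇒  cos φ = 0.1838.
φ = arccos(0.1838) ≈ 79.4°.

79.4°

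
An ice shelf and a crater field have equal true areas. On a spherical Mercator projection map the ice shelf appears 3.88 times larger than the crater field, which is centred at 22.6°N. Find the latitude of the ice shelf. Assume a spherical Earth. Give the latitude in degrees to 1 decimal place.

62.1°

On Mercator, (apparent₁)/(apparent₂) = sec²φ₁ / sec²φ₂ when true areas are equal.
cos²φ₂ / cos²φ₁ = 3.88  ⇒  cos φ₁ = cos 22.6° / √3.88 = 0.9232/1.970 = 0.4687.
φ₁ = arccos(0.4687) ≈ 62.1°.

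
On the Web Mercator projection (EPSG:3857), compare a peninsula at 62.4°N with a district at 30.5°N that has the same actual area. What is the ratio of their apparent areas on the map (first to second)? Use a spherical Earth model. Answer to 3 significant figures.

3.46

Mercator is conformal with k = sec φ, so areal scale = k² = sec²φ.
At 62.4°: sec²(62.4°) = 1/0.4633² = 4.659.
At 30.5°: sec²(30.5°) = 1/0.8616² = 1.347.
Ratio = 4.659/1.347 = cos²(30.5°)/cos²(62.4°) ≈ 3.46.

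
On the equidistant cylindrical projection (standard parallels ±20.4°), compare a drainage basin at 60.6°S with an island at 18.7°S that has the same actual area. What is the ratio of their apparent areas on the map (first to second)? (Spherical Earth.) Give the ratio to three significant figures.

1.93

In the equirectangular projection with standard parallel φ₀ = 20.4° (x = Rλ cos φ₀, y = Rφ), meridians are true-scale (h = 1) and the parallel scale is k = cos φ₀ / cos φ.
Areal scale at 60.6°: h·k = 1.000 × 1.909 = 1.909.
Areal scale at 18.7°: h·k = 1.000 × 0.9895 = 0.9895.
Ratio = 1.909/0.9895 ≈ 1.93.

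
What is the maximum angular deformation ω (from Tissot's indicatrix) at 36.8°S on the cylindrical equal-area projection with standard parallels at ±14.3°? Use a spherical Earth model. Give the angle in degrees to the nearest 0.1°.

Cylindrical equal-area (φ₀ = 14.3°): h = cos φ / cos 14.3° along meridians, k = cos 14.3° / cos φ along parallels; h·k = 1.
At 36.8°: h = 0.8263, k = 1.210; principal scales a = 1.210, b = 0.8263.
sin(ω/2) = (a − b)/(a + b) = 0.3838/2.036 = 0.1885, so ω = 2 arcsin(0.1885) ≈ 21.7°.

21.7°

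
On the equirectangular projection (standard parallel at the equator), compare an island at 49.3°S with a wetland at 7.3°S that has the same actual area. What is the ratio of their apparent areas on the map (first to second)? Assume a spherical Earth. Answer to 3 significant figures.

1.52

For the equirectangular projection with φ₀ = 0 (plate carrée), h = 1 along meridians and k = sec φ along parallels.
Areal scale at 49.3°: h·k = 1.000 × 1.534 = 1.534.
Areal scale at 7.3°: h·k = 1.000 × 1.008 = 1.008.
Ratio = 1.534/1.008 ≈ 1.52.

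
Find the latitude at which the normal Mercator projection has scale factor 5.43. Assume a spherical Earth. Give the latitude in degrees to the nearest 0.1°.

79.4°

Mercator scale is k = sec φ = 1/cos φ.
1/cos φ = 5.43  ⇒  cos φ = 0.1842  ⇒  φ = arccos(0.1842) ≈ 79.4°.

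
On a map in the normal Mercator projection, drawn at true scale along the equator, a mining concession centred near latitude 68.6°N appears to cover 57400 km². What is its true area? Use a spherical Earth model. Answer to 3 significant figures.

7640 km²

Mercator is conformal, so the point scale is isotropic: h = k = sec φ = 1/cos φ.
Areal scale = k² = sec²φ = 1/cos²(68.6°) = 1/0.3649² = 7.511.
True area = apparent / (areal scale) = 57400 / 7.511 ≈ 7640 km².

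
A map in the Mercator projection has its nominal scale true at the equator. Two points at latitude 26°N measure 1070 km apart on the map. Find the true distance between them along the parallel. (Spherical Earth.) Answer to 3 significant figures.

962 km

Mercator is conformal, so the point scale is isotropic: h = k = sec φ = 1/cos φ.
Along the parallel at 26°, map distances are exaggerated by k = sec 26° = 1.113.
True distance = 1070 / 1.113 = 1070 × cos 26° ≈ 962 km.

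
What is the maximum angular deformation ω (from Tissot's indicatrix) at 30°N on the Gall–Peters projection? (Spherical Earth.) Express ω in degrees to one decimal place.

23.1°

Gall–Peters is a cylindrical equal-area projection with standard parallels at ±45°. For cylindrical equal-area with standard parallel φ₀, h = cos φ / cos φ₀ and k = cos φ₀ / cos φ, so h·k = 1.
At 30°: h = 1.225, k = 0.8165; principal scales a = 1.225, b = 0.8165.
sin(ω/2) = (a − b)/(a + b) = 0.4082/2.041 = 0.2000, so ω = 2 arcsin(0.2000) ≈ 23.1°.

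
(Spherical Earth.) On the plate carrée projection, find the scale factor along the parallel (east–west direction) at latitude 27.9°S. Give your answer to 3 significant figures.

For the equirectangular projection with φ₀ = 0 (plate carrée), h = 1 along meridians and k = sec φ along parallels.
k = 1/cos 27.9° = 1/0.8838 = 1.132.

1.13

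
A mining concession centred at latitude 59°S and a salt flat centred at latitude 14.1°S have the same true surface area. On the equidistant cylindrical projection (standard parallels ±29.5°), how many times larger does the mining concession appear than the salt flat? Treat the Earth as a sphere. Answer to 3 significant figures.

1.88

In the equirectangular projection with standard parallel φ₀ = 29.5° (x = Rλ cos φ₀, y = Rφ), meridians are true-scale (h = 1) and the parallel scale is k = cos φ₀ / cos φ.
Areal scale at 59°: h·k = 1.000 × 1.690 = 1.690.
Areal scale at 14.1°: h·k = 1.000 × 0.8974 = 0.8974.
Ratio = 1.690/0.8974 ≈ 1.88.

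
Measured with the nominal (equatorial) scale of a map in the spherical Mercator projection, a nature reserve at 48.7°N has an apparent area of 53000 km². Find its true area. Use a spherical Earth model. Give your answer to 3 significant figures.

23100 km²

Mercator is conformal, so the point scale is isotropic: h = k = sec φ = 1/cos φ.
Areal scale = k² = sec²φ = 1/cos²(48.7°) = 1/0.6600² = 2.296.
True area = apparent / (areal scale) = 53000 / 2.296 ≈ 23100 km².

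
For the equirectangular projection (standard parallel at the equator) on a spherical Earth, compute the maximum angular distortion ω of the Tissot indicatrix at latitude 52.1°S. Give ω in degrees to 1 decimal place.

In the plate carrée (x = Rλ, y = Rφ), meridians are true-scale (h = 1) and parallels are stretched by k = sec φ.
At 52.1°: h = 1.000, k = 1.628; principal scales a = 1.628, b = 1.000.
sin(ω/2) = (a − b)/(a + b) = 0.6279/2.628 = 0.2389, so ω = 2 arcsin(0.2389) ≈ 27.6°.

27.6°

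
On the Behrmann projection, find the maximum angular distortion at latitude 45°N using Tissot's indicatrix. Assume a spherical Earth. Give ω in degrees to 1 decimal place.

23.1°

Behrmann is a cylindrical equal-area projection with standard parallels at ±30°. A cylindrical equal-area projection with standard parallel φ₀ has meridian scale h = cos φ / cos φ₀ and parallel scale k = cos φ₀ / cos φ (so areas are preserved, h·k = 1).
At 45°: h = 0.8165, k = 1.225; principal scales a = 1.225, b = 0.8165.
sin(ω/2) = (a − b)/(a + b) = 0.4082/2.041 = 0.2000, so ω = 2 arcsin(0.2000) ≈ 23.1°.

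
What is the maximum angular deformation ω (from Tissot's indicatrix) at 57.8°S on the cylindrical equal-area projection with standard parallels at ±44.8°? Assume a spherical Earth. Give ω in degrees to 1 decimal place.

Cylindrical equal-area (φ₀ = 44.8°): h = cos φ / cos 44.8° along meridians, k = cos 44.8° / cos φ along parallels; h·k = 1.
At 57.8°: h = 0.7510, k = 1.332; principal scales a = 1.332, b = 0.7510.
sin(ω/2) = (a − b)/(a + b) = 0.5806/2.083 = 0.2788, so ω = 2 arcsin(0.2788) ≈ 32.4°.

32.4°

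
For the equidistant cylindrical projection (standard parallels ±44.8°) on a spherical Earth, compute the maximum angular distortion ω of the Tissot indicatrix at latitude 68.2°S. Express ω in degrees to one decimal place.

36.5°

With standard parallel φ₀ = 44.8°, the equirectangular projection gives x = Rλ cos φ₀, y = Rφ, so h = 1 and k = cos 44.8° / cos φ.
At 68.2°: h = 1.000, k = 1.911; principal scales a = 1.911, b = 1.000.
sin(ω/2) = (a − b)/(a + b) = 0.9107/2.911 = 0.3129, so ω = 2 arcsin(0.3129) ≈ 36.5°.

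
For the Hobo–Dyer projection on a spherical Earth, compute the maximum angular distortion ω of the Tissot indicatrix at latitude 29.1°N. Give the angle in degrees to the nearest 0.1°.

11.0°

The Hobo–Dyer projection is cylindrical equal-area with φ₀ = 37.5°. Cylindrical equal-area (φ₀ = 37.5°): h = cos φ / cos 37.5° along meridians, k = cos 37.5° / cos φ along parallels; h·k = 1.
At 29.1°: h = 1.101, k = 0.9080; principal scales a = 1.101, b = 0.9080.
sin(ω/2) = (a − b)/(a + b) = 0.1934/2.009 = 0.09625, so ω = 2 arcsin(0.09625) ≈ 11.0°.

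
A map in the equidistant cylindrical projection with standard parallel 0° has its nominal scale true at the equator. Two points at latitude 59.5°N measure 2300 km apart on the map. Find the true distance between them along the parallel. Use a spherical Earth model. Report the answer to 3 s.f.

For the equirectangular projection with φ₀ = 0 (plate carrée), h = 1 along meridians and k = sec φ along parallels.
Along the parallel at 59.5°, map distances are exaggerated by k = sec 59.5° = 1.970.
True distance = 2300 / 1.970 = 2300 × cos 59.5° ≈ 1170 km.

1170 km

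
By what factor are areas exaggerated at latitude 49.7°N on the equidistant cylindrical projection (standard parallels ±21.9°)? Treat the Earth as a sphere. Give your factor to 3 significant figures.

In the equirectangular projection with standard parallel φ₀ = 21.9° (x = Rλ cos φ₀, y = Rφ), meridians are true-scale (h = 1) and the parallel scale is k = cos φ₀ / cos φ.
Areal scale = h·k = 1 × cos φ₀ / cos φ; at 49.7°, h = 1.000, k = 1.435, so h·k = 1.435.

1.43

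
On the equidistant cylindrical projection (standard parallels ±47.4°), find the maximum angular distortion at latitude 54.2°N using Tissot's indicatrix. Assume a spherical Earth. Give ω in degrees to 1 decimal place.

8.4°

The equidistant cylindrical projection with φ₀ = 47.4° has h = 1 (meridians true) and k = cos φ₀ / cos φ along parallels.
At 54.2°: h = 1.000, k = 1.157; principal scales a = 1.157, b = 1.000.
sin(ω/2) = (a − b)/(a + b) = 0.1571/2.157 = 0.07285, so ω = 2 arcsin(0.07285) ≈ 8.4°.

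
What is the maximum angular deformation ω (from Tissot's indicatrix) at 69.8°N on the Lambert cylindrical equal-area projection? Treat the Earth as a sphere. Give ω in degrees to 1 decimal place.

The Lambert cylindrical equal-area projection is the cylindrical equal-area projection with its standard parallel at the equator (φ₀ = 0). Cylindrical equal-area (φ₀ = 0°): h = cos φ / cos 0° along meridians, k = cos 0° / cos φ along parallels; h·k = 1.
At 69.8°: h = 0.3453, k = 2.896; principal scales a = 2.896, b = 0.3453.
sin(ω/2) = (a − b)/(a + b) = 2.551/3.241 = 0.7869, so ω = 2 arcsin(0.7869) ≈ 103.8°.

103.8°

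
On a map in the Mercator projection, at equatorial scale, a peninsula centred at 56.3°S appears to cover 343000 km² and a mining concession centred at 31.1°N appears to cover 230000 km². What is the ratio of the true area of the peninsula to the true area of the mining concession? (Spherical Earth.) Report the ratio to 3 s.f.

0.626

Mercator's areal exaggeration is sec²φ; hence true area = (apparent area) · cos²φ.
True area of peninsula: 343000 × cos²(56.3°) = 343000 × 0.3079 = 105600 km².
True area of mining concession: 230000 × cos²(31.1°) = 230000 × 0.7332 = 168600 km².
Ratio = 105600 / 168600 ≈ 0.626.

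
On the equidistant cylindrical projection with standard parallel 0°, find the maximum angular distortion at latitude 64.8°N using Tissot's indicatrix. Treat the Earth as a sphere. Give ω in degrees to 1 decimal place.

47.5°

Plate carrée maps x = Rλ, y = Rφ. The meridian scale is h = 1 and the parallel scale is k = 1/cos φ = sec φ.
At 64.8°: h = 1.000, k = 2.349; principal scales a = 2.349, b = 1.000.
sin(ω/2) = (a − b)/(a + b) = 1.349/3.349 = 0.4027, so ω = 2 arcsin(0.4027) ≈ 47.5°.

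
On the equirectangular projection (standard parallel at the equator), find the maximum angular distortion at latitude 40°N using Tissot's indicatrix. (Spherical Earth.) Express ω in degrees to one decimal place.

Plate carrée maps x = Rλ, y = Rφ. The meridian scale is h = 1 and the parallel scale is k = 1/cos φ = sec φ.
At 40°: h = 1.000, k = 1.305; principal scales a = 1.305, b = 1.000.
sin(ω/2) = (a − b)/(a + b) = 0.3054/2.305 = 0.1325, so ω = 2 arcsin(0.1325) ≈ 15.2°.

15.2°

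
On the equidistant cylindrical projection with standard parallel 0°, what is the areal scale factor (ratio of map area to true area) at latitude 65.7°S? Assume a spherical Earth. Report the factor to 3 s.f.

2.43

For the equirectangular projection with φ₀ = 0 (plate carrée), h = 1 along meridians and k = sec φ along parallels.
Areal scale = h·k = 1 × sec φ; at 65.7°, h = 1.000, k = 2.430, so h·k = 2.430.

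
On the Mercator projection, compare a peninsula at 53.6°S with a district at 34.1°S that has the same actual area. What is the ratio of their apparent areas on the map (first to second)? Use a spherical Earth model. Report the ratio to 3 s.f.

Mercator areal scale is sec²φ.
At 53.6°: sec²(53.6°) = 1/0.5934² = 2.840.
At 34.1°: sec²(34.1°) = 1/0.8281² = 1.458.
Ratio = 2.840/1.458 = cos²(34.1°)/cos²(53.6°) ≈ 1.95.

1.95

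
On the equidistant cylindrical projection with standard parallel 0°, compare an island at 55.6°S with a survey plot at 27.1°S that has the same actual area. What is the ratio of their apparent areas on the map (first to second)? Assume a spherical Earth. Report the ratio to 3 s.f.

1.58

In the plate carrée (x = Rλ, y = Rφ), meridians are true-scale (h = 1) and parallels are stretched by k = sec φ.
Areal scale at 55.6°: h·k = 1.000 × 1.770 = 1.770.
Areal scale at 27.1°: h·k = 1.000 × 1.123 = 1.123.
Ratio = 1.770/1.123 ≈ 1.58.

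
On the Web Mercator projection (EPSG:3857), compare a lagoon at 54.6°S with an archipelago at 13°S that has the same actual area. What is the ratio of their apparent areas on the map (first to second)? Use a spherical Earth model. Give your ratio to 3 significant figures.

Mercator areal scale is sec²φ.
At 54.6°: sec²(54.6°) = 1/0.5793² = 2.980.
At 13°: sec²(13°) = 1/0.9744² = 1.053.
Ratio = 2.980/1.053 = cos²(13°)/cos²(54.6°) ≈ 2.83.

2.83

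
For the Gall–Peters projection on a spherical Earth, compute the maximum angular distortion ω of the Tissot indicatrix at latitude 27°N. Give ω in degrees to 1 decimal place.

26.3°

Gall–Peters is a cylindrical equal-area projection with standard parallels at ±45°. Cylindrical equal-area (φ₀ = 45°): h = cos φ / cos 45° along meridians, k = cos 45° / cos φ along parallels; h·k = 1.
At 27°: h = 1.260, k = 0.7936; principal scales a = 1.260, b = 0.7936.
sin(ω/2) = (a − b)/(a + b) = 0.4665/2.054 = 0.2271, so ω = 2 arcsin(0.2271) ≈ 26.3°.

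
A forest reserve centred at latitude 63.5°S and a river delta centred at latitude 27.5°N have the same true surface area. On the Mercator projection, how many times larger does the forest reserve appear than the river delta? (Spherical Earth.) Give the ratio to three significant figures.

3.95

Mercator is conformal with k = sec φ, so areal scale = k² = sec²φ.
At 63.5°: sec²(63.5°) = 1/0.4462² = 5.023.
At 27.5°: sec²(27.5°) = 1/0.8870² = 1.271.
Ratio = 5.023/1.271 = cos²(27.5°)/cos²(63.5°) ≈ 3.95.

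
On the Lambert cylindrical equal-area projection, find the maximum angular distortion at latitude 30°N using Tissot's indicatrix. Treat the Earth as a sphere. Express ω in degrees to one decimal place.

The Lambert cylindrical equal-area projection is the cylindrical equal-area projection with its standard parallel at the equator (φ₀ = 0). Cylindrical equal-area (φ₀ = 0°): h = cos φ / cos 0° along meridians, k = cos 0° / cos φ along parallels; h·k = 1.
At 30°: h = 0.8660, k = 1.155; principal scales a = 1.155, b = 0.8660.
sin(ω/2) = (a − b)/(a + b) = 0.2887/2.021 = 0.1429, so ω = 2 arcsin(0.1429) ≈ 16.4°.

16.4°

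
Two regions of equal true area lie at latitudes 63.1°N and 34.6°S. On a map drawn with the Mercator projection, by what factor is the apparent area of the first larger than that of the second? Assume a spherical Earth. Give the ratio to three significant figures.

Mercator is conformal with k = sec φ, so areal scale = k² = sec²φ.
At 63.1°: sec²(63.1°) = 1/0.4524² = 4.885.
At 34.6°: sec²(34.6°) = 1/0.8231² = 1.476.
Ratio = 4.885/1.476 = cos²(34.6°)/cos²(63.1°) ≈ 3.31.

3.31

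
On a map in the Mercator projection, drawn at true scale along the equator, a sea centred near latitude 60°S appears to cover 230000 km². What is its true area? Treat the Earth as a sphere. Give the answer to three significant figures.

Mercator is conformal, so the point scale is isotropic: h = k = sec φ = 1/cos φ.
Areal scale = k² = sec²φ = 1/cos²(60°) = 1/0.5000² = 4.000.
True area = apparent / (areal scale) = 230000 / 4.000 ≈ 57500 km².

57500 km²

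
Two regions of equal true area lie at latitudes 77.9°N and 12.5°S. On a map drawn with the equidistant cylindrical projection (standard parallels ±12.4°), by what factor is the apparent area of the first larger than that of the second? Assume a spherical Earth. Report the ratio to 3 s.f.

4.66

In the equirectangular projection with standard parallel φ₀ = 12.4° (x = Rλ cos φ₀, y = Rφ), meridians are true-scale (h = 1) and the parallel scale is k = cos φ₀ / cos φ.
Areal scale at 77.9°: h·k = 1.000 × 4.659 = 4.659.
Areal scale at 12.5°: h·k = 1.000 × 1.000 = 1.000.
Ratio = 4.659/1.000 ≈ 4.66.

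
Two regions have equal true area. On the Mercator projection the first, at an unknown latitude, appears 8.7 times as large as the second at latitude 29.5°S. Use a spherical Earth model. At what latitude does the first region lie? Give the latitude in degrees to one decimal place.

On Mercator, (apparent₁)/(apparent₂) = sec²φ₁ / sec²φ₂ when true areas are equal.
cos²φ₂ / cos²φ₁ = 8.7  ⇒  cos φ₁ = cos 29.5° / √8.7 = 0.8704/2.950 = 0.2951.
φ₁ = arccos(0.2951) ≈ 72.8°.

72.8°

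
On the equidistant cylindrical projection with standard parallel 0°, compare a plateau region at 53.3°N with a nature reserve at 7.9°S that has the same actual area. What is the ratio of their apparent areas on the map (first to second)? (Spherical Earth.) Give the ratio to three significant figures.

1.66

In the plate carrée (x = Rλ, y = Rφ), meridians are true-scale (h = 1) and parallels are stretched by k = sec φ.
Areal scale at 53.3°: h·k = 1.000 × 1.673 = 1.673.
Areal scale at 7.9°: h·k = 1.000 × 1.010 = 1.010.
Ratio = 1.673/1.010 ≈ 1.66.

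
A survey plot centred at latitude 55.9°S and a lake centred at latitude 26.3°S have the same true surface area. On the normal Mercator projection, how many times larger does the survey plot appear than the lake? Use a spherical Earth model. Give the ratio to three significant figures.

Mercator is conformal with k = sec φ, so areal scale = k² = sec²φ.
At 55.9°: sec²(55.9°) = 1/0.5606² = 3.182.
At 26.3°: sec²(26.3°) = 1/0.8965² = 1.244.
Ratio = 3.182/1.244 = cos²(26.3°)/cos²(55.9°) ≈ 2.56.

2.56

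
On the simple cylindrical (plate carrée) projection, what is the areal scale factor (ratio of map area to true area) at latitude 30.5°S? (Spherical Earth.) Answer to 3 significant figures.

1.16

Plate carrée maps x = Rλ, y = Rφ. The meridian scale is h = 1 and the parallel scale is k = 1/cos φ = sec φ.
Areal scale = h·k = 1 × sec φ; at 30.5°, h = 1.000, k = 1.161, so h·k = 1.161.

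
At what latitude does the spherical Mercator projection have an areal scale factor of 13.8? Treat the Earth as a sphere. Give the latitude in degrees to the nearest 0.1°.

Mercator areal scale is sec²φ.
sec²φ = 13.8  ⇒  cos²φ = 0.07246  ⇒  cos φ = 0.2692.
φ = arccos(0.2692) ≈ 74.4°.

74.4°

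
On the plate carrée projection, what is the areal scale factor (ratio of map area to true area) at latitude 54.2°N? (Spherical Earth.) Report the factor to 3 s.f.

1.71

For the equirectangular projection with φ₀ = 0 (plate carrée), h = 1 along meridians and k = sec φ along parallels.
Areal scale = h·k = 1 × sec φ; at 54.2°, h = 1.000, k = 1.710, so h·k = 1.710.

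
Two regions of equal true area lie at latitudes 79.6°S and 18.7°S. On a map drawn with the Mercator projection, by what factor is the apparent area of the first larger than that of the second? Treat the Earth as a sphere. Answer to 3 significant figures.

27.5

Mercator areal scale is sec²φ.
At 79.6°: sec²(79.6°) = 1/0.1805² = 30.69.
At 18.7°: sec²(18.7°) = 1/0.9472² = 1.115.
Ratio = 30.69/1.115 = cos²(18.7°)/cos²(79.6°) ≈ 27.5.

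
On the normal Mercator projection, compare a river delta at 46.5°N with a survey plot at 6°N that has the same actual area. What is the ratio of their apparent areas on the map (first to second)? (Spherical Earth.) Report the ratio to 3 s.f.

On Mercator, area is exaggerated by sec²φ = 1/cos²φ.
At 46.5°: sec²(46.5°) = 1/0.6884² = 2.110.
At 6°: sec²(6°) = 1/0.9945² = 1.011.
Ratio = 2.110/1.011 = cos²(6°)/cos²(46.5°) ≈ 2.09.

2.09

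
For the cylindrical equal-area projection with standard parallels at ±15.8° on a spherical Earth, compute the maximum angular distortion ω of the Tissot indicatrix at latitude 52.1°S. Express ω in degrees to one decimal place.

For cylindrical equal-area with standard parallel φ₀, h = cos φ / cos φ₀ and k = cos φ₀ / cos φ, so h·k = 1.
At 52.1°: h = 0.6384, k = 1.566; principal scales a = 1.566, b = 0.6384.
sin(ω/2) = (a − b)/(a + b) = 0.9280/2.205 = 0.4209, so ω = 2 arcsin(0.4209) ≈ 49.8°.

49.8°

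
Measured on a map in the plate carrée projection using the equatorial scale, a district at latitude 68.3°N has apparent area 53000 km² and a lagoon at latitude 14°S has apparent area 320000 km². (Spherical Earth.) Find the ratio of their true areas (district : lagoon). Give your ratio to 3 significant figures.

0.0631

Plate carrée has h = 1 and k = sec φ, giving areal scale sec φ; true area = (apparent area) · cos φ.
True area of district: 53000 × cos(68.3°) = 53000 × 0.3697 = 19600 km².
True area of lagoon: 320000 × cos(14°) = 320000 × 0.9703 = 310500 km².
Ratio = 19600 / 310500 ≈ 0.0631.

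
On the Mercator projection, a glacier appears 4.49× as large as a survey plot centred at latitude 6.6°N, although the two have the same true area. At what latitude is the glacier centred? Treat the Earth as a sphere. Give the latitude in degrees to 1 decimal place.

62.0°

For equal true areas on Mercator, apparent areas scale as sec²φ, so the ratio is cos²φ₂ / cos²φ₁.
cos²φ₂ / cos²φ₁ = 4.49  ⇒  cos φ₁ = cos 6.6° / √4.49 = 0.9934/2.119 = 0.4688.
φ₁ = arccos(0.4688) ≈ 62.0°.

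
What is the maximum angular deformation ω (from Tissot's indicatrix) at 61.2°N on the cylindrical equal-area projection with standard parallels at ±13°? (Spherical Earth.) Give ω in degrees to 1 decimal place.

74.8°

A cylindrical equal-area projection with standard parallel φ₀ has meridian scale h = cos φ / cos φ₀ and parallel scale k = cos φ₀ / cos φ (so areas are preserved, h·k = 1).
At 61.2°: h = 0.4944, k = 2.023; principal scales a = 2.023, b = 0.4944.
sin(ω/2) = (a − b)/(a + b) = 1.528/2.517 = 0.6071, so ω = 2 arcsin(0.6071) ≈ 74.8°.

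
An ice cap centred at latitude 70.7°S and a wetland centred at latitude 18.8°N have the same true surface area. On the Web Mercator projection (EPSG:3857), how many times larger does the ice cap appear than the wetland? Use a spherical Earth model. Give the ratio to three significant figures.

8.20

Mercator areal scale is sec²φ.
At 70.7°: sec²(70.7°) = 1/0.3305² = 9.154.
At 18.8°: sec²(18.8°) = 1/0.9466² = 1.116.
Ratio = 9.154/1.116 = cos²(18.8°)/cos²(70.7°) ≈ 8.20.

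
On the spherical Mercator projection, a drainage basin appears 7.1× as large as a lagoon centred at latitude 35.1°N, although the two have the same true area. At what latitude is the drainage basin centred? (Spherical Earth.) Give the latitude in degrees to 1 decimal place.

On Mercator, (apparent₁)/(apparent₂) = sec²φ₁ / sec²φ₂ when true areas are equal.
cos²φ₂ / cos²φ₁ = 7.1  ⇒  cos φ₁ = cos 35.1° / √7.1 = 0.8181/2.665 = 0.3070.
φ₁ = arccos(0.3070) ≈ 72.1°.

72.1°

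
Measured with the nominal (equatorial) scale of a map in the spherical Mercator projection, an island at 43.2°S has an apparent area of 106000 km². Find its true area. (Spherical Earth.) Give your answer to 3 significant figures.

56300 km²

Mercator is conformal, so the point scale is isotropic: h = k = sec φ = 1/cos φ.
Areal scale = k² = sec²φ = 1/cos²(43.2°) = 1/0.7290² = 1.882.
True area = apparent / (areal scale) = 106000 / 1.882 ≈ 56300 km².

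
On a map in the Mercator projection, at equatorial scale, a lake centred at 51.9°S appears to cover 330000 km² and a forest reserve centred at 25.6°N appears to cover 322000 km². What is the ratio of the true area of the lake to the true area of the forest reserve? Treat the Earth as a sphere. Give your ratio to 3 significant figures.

Since Mercator area scale is 1/cos²φ, the true area equals the apparent area multiplied by cos²φ.
True area of lake: 330000 × cos²(51.9°) = 330000 × 0.3807 = 125600 km².
True area of forest reserve: 322000 × cos²(25.6°) = 322000 × 0.8133 = 261900 km².
Ratio = 125600 / 261900 ≈ 0.480.

0.480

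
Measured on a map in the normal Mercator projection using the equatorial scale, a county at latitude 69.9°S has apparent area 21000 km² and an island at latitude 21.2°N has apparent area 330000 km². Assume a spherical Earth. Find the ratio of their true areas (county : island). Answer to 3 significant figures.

0.00865

On Mercator the areal scale is sec²φ, so true area = apparent × cos²φ.
True area of county: 21000 × cos²(69.9°) = 21000 × 0.1181 = 2480 km².
True area of island: 330000 × cos²(21.2°) = 330000 × 0.8692 = 286800 km².
Ratio = 2480 / 286800 ≈ 0.00865.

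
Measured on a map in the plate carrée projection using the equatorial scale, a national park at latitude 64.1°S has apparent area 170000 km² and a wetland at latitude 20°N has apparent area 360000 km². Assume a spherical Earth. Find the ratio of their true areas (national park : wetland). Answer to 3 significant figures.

0.220

On the plate carrée, areal scale = h·k = 1 × sec φ, so true area = apparent × cos φ.
True area of national park: 170000 × cos(64.1°) = 170000 × 0.4368 = 74260 km².
True area of wetland: 360000 × cos(20°) = 360000 × 0.9397 = 338300 km².
Ratio = 74260 / 338300 ≈ 0.220.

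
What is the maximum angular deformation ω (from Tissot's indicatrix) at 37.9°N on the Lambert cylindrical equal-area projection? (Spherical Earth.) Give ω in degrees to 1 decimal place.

The Lambert cylindrical equal-area projection is the cylindrical equal-area projection with its standard parallel at the equator (φ₀ = 0). For cylindrical equal-area with standard parallel φ₀, h = cos φ / cos φ₀ and k = cos φ₀ / cos φ, so h·k = 1.
At 37.9°: h = 0.7891, k = 1.267; principal scales a = 1.267, b = 0.7891.
sin(ω/2) = (a − b)/(a + b) = 0.4782/2.056 = 0.2325, so ω = 2 arcsin(0.2325) ≈ 26.9°.

26.9°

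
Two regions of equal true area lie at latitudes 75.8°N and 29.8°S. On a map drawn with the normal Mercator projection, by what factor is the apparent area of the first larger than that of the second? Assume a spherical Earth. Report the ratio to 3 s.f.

12.5

Mercator is conformal with k = sec φ, so areal scale = k² = sec²φ.
At 75.8°: sec²(75.8°) = 1/0.2453² = 16.62.
At 29.8°: sec²(29.8°) = 1/0.8678² = 1.328.
Ratio = 16.62/1.328 = cos²(29.8°)/cos²(75.8°) ≈ 12.5.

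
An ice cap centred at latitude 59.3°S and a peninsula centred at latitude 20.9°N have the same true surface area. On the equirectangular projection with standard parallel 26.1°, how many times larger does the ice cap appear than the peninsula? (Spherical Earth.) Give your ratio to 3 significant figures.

1.83

With standard parallel φ₀ = 26.1°, the equirectangular projection gives x = Rλ cos φ₀, y = Rφ, so h = 1 and k = cos 26.1° / cos φ.
Areal scale at 59.3°: h·k = 1.000 × 1.759 = 1.759.
Areal scale at 20.9°: h·k = 1.000 × 0.9613 = 0.9613.
Ratio = 1.759/0.9613 ≈ 1.83.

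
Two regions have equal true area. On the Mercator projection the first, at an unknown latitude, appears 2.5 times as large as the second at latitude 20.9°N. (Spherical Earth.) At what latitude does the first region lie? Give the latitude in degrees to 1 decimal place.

53.8°

On Mercator, (apparent₁)/(apparent₂) = sec²φ₁ / sec²φ₂ when true areas are equal.
cos²φ₂ / cos²φ₁ = 2.5  ⇒  cos φ₁ = cos 20.9° / √2.5 = 0.9342/1.581 = 0.5908.
φ₁ = arccos(0.5908) ≈ 53.8°.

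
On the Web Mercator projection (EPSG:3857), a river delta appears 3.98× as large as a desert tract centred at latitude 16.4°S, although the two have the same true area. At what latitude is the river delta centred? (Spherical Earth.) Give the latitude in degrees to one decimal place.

On Mercator, (apparent₁)/(apparent₂) = sec²φ₁ / sec²φ₂ when true areas are equal.
cos²φ₂ / cos²φ₁ = 3.98  ⇒  cos φ₁ = cos 16.4° / √3.98 = 0.9593/1.995 = 0.4809.
φ₁ = arccos(0.4809) ≈ 61.3°.

61.3°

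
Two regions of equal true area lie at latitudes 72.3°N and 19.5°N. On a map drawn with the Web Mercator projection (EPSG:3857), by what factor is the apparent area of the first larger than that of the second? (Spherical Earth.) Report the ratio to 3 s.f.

Mercator is conformal with k = sec φ, so areal scale = k² = sec²φ.
At 72.3°: sec²(72.3°) = 1/0.3040² = 10.82.
At 19.5°: sec²(19.5°) = 1/0.9426² = 1.125.
Ratio = 10.82/1.125 = cos²(19.5°)/cos²(72.3°) ≈ 9.61.

9.61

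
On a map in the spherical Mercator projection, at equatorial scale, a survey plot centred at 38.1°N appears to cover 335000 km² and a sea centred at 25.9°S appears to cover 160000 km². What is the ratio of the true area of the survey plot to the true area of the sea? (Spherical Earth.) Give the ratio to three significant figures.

On Mercator the areal scale is sec²φ, so true area = apparent × cos²φ.
True area of survey plot: 335000 × cos²(38.1°) = 335000 × 0.6193 = 207500 km².
True area of sea: 160000 × cos²(25.9°) = 160000 × 0.8092 = 129500 km².
Ratio = 207500 / 129500 ≈ 1.60.

1.60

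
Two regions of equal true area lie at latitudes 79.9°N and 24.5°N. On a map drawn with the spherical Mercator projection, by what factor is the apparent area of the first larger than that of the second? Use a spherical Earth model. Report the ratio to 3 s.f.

26.9

Mercator is conformal with k = sec φ, so areal scale = k² = sec²φ.
At 79.9°: sec²(79.9°) = 1/0.1754² = 32.52.
At 24.5°: sec²(24.5°) = 1/0.9100² = 1.208.
Ratio = 32.52/1.208 = cos²(24.5°)/cos²(79.9°) ≈ 26.9.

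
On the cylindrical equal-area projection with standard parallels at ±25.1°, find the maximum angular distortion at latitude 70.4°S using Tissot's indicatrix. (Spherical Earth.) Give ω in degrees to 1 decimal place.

For cylindrical equal-area with standard parallel φ₀, h = cos φ / cos φ₀ and k = cos φ₀ / cos φ, so h·k = 1.
At 70.4°: h = 0.3704, k = 2.700; principal scales a = 2.700, b = 0.3704.
sin(ω/2) = (a − b)/(a + b) = 2.329/3.070 = 0.7587, so ω = 2 arcsin(0.7587) ≈ 98.7°.

98.7°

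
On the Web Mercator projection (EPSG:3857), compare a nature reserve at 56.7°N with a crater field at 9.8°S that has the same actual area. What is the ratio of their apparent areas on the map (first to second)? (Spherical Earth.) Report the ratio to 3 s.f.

Mercator is conformal with k = sec φ, so areal scale = k² = sec²φ.
At 56.7°: sec²(56.7°) = 1/0.5490² = 3.318.
At 9.8°: sec²(9.8°) = 1/0.9854² = 1.030.
Ratio = 3.318/1.030 = cos²(9.8°)/cos²(56.7°) ≈ 3.22.

3.22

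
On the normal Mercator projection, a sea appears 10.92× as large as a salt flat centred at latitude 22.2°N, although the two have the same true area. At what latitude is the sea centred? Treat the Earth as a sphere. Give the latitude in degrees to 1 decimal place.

On Mercator, (apparent₁)/(apparent₂) = sec²φ₁ / sec²φ₂ when true areas are equal.
cos²φ₂ / cos²φ₁ = 10.92  ⇒  cos φ₁ = cos 22.2° / √10.92 = 0.9259/3.305 = 0.2802.
φ₁ = arccos(0.2802) ≈ 73.7°.

73.7°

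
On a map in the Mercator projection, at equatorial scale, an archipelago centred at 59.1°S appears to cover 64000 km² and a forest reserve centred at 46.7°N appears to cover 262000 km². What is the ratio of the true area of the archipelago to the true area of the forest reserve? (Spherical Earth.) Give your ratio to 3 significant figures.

0.137

On Mercator the areal scale is sec²φ, so true area = apparent × cos²φ.
True area of archipelago: 64000 × cos²(59.1°) = 64000 × 0.2637 = 16880 km².
True area of forest reserve: 262000 × cos²(46.7°) = 262000 × 0.4703 = 123200 km².
Ratio = 16880 / 123200 ≈ 0.137.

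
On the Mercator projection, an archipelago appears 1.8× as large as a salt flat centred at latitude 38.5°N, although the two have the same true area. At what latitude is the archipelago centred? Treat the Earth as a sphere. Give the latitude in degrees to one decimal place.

For equal true areas on Mercator, apparent areas scale as sec²φ, so the ratio is cos²φ₂ / cos²φ₁.
cos²φ₂ / cos²φ₁ = 1.8  ⇒  cos φ₁ = cos 38.5° / √1.8 = 0.7826/1.342 = 0.5833.
φ₁ = arccos(0.5833) ≈ 54.3°.

54.3°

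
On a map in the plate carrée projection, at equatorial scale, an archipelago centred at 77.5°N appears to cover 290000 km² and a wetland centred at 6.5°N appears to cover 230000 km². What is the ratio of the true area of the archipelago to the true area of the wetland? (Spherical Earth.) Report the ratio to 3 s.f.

On the plate carrée, areal scale = h·k = 1 × sec φ, so true area = apparent × cos φ.
True area of archipelago: 290000 × cos(77.5°) = 290000 × 0.2164 = 62770 km².
True area of wetland: 230000 × cos(6.5°) = 230000 × 0.9936 = 228500 km².
Ratio = 62770 / 228500 ≈ 0.275.

0.275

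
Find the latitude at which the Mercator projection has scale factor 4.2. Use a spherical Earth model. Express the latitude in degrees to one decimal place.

Mercator scale is k = sec φ = 1/cos φ.
1/cos φ = 4.2  ⇒  cos φ = 0.2381  ⇒  φ = arccos(0.2381) ≈ 76.2°.

76.2°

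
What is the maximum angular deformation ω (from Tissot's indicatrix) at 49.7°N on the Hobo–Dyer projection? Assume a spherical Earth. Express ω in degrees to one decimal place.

23.2°

The Hobo–Dyer projection is cylindrical equal-area with φ₀ = 37.5°. Cylindrical equal-area (φ₀ = 37.5°): h = cos φ / cos 37.5° along meridians, k = cos 37.5° / cos φ along parallels; h·k = 1.
At 49.7°: h = 0.8153, k = 1.227; principal scales a = 1.227, b = 0.8153.
sin(ω/2) = (a − b)/(a + b) = 0.4113/2.042 = 0.2015, so ω = 2 arcsin(0.2015) ≈ 23.2°.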